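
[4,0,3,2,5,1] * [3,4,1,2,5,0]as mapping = [0→5,1→3,2→2,3→1,4→0,5→4]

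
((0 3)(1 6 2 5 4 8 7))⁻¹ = (0 3)(1 7 8 4 5 2 6)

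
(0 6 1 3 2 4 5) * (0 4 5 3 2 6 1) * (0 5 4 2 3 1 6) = (0 6 5 2 4 1 3)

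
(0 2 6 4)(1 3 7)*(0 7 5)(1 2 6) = (0 6 4 7 2 1 3 5)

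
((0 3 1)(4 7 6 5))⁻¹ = (0 1 3)(4 5 6 7)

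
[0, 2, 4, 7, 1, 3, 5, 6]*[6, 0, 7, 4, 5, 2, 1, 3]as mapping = [0→6, 1→7, 2→5, 3→3, 4→0, 5→4, 6→2, 7→1]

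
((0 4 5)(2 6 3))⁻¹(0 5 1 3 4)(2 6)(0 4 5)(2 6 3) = (0 1 2 5 4)(3 6)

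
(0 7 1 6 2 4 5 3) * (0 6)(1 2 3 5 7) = (0 1)(2 4 7)(3 6)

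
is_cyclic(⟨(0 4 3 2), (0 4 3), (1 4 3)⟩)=no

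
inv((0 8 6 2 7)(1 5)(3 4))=(0 7 2 6 8)(1 5)(3 4)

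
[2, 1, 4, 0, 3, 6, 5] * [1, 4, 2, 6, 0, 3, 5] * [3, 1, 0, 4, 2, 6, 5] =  [0, 2, 3, 1, 5, 6, 4]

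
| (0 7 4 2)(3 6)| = 4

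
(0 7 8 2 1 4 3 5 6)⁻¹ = (0 6 5 3 4 1 2 8 7)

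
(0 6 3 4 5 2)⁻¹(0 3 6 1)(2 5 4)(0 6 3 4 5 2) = (0 2 5)(1 6 4 3)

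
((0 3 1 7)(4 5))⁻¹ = (0 7 1 3)(4 5)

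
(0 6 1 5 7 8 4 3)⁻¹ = (0 3 4 8 7 5 1 6)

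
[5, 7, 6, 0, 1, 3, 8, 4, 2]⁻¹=[3, 4, 8, 5, 7, 0, 2, 1, 6]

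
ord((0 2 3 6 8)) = 5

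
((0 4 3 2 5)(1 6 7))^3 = (0 2 4 5 3)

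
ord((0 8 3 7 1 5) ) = 6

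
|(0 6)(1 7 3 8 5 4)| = 6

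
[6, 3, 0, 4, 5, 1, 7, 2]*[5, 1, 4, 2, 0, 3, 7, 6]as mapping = [0→7, 1→2, 2→5, 3→0, 4→3, 5→1, 6→6, 7→4]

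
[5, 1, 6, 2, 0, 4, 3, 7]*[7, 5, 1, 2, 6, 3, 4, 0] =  [3, 5, 4, 1, 7, 6, 2, 0]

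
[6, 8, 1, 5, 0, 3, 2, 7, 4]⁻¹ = [4, 2, 6, 5, 8, 3, 0, 7, 1]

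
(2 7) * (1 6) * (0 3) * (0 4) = (0 3 4) (1 6) (2 7) 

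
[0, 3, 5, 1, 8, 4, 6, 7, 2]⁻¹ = [0, 3, 8, 1, 5, 2, 6, 7, 4]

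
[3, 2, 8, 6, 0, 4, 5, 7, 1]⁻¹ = [4, 8, 1, 0, 5, 6, 3, 7, 2]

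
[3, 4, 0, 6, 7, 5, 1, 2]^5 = [7, 3, 4, 2, 6, 5, 0, 1]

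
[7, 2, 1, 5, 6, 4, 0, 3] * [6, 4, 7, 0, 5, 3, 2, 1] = [1, 7, 4, 3, 2, 5, 6, 0]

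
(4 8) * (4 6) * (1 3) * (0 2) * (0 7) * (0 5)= (0 2 7 5)(1 3)(4 8 6)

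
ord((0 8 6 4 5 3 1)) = 7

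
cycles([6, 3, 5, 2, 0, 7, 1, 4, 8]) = (0 6 1 3 2 5 7 4)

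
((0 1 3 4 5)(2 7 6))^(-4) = (0 1 3 4 5)(2 6 7)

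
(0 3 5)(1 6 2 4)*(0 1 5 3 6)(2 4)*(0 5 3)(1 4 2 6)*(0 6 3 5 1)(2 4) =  (2 3 6 4 5)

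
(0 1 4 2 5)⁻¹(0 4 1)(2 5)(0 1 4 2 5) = (0 5)(1 2 4)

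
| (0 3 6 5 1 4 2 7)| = 8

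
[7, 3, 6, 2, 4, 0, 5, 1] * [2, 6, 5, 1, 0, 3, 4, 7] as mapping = [0→7, 1→1, 2→4, 3→5, 4→0, 5→2, 6→3, 7→6] 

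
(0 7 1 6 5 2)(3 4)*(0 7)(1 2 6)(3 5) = (2 7)(3 4 5 6)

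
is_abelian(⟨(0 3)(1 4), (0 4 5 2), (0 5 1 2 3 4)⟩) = no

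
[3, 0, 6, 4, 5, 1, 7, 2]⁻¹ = [1, 5, 7, 0, 3, 4, 2, 6]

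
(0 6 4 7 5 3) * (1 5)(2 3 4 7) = (0 6 7 1 5 4 2 3)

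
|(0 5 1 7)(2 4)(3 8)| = 4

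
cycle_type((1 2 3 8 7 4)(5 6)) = 2.6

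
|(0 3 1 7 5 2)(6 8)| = 6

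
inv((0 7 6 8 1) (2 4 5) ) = (0 1 8 6 7) (2 5 4) 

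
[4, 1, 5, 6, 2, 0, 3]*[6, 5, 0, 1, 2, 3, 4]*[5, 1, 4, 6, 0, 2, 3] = [4, 2, 6, 0, 5, 3, 1]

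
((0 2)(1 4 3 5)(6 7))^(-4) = ()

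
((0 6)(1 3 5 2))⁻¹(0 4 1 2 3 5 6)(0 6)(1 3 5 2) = (0 6 4 3 1 5 2)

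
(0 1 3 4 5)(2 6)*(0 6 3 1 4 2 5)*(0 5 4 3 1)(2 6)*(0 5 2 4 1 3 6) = (0 6 1 5 4 2 3)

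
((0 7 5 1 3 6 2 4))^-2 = (0 2 3 5)(1 7 4 6)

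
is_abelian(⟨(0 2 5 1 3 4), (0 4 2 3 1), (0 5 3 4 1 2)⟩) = no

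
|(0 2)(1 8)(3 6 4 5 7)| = 10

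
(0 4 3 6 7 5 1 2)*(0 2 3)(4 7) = (0 7 5 1 3 6 4)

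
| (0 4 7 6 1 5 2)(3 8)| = 14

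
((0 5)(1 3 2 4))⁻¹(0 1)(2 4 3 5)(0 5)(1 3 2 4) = (0 4 1 2)(3 5)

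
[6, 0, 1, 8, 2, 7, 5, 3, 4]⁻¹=[1, 2, 4, 7, 8, 6, 0, 5, 3]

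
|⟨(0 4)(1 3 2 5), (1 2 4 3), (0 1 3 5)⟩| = 720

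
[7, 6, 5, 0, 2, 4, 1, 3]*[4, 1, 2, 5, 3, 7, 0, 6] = [6, 0, 7, 4, 2, 3, 1, 5]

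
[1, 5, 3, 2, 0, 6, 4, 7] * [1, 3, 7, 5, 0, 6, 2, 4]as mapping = [0→3, 1→6, 2→5, 3→7, 4→1, 5→2, 6→0, 7→4]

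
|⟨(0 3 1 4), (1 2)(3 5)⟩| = 120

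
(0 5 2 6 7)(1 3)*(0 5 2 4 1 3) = (0 2 6 7 5 4 1)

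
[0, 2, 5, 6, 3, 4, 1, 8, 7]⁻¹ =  [0, 6, 1, 4, 5, 2, 3, 8, 7]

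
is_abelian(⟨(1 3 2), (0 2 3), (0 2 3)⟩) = no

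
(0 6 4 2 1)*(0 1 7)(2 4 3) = (0 6 3 2 7)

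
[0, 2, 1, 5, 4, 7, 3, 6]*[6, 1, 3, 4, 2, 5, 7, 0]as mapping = [0→6, 1→3, 2→1, 3→5, 4→2, 5→0, 6→4, 7→7]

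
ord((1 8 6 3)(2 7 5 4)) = 4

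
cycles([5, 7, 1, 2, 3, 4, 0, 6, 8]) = (0 5 4 3 2 1 7 6)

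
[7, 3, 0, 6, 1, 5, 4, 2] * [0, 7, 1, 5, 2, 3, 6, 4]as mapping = [0→4, 1→5, 2→0, 3→6, 4→7, 5→3, 6→2, 7→1]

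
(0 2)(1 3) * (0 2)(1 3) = ()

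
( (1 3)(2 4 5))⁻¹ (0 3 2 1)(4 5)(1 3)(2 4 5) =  (0 1 4 3)(2 5)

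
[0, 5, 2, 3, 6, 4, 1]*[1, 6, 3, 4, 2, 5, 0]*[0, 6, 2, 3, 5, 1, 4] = [6, 1, 3, 5, 0, 2, 4]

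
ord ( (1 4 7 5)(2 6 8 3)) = 4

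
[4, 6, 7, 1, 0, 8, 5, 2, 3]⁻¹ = [4, 3, 7, 8, 0, 6, 1, 2, 5]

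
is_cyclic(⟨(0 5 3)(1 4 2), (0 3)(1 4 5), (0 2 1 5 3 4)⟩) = no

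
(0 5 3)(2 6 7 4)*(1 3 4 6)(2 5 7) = (0 7 6 2 1 3)(4 5)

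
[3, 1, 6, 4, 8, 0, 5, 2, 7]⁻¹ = [5, 1, 7, 0, 3, 6, 2, 8, 4]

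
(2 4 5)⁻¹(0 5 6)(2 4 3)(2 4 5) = (0 2 6)(3 4 5)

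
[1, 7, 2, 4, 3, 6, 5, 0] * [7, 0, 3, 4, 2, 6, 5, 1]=[0, 1, 3, 2, 4, 5, 6, 7]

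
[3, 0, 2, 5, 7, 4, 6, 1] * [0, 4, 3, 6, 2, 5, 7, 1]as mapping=[0→6, 1→0, 2→3, 3→5, 4→1, 5→2, 6→7, 7→4]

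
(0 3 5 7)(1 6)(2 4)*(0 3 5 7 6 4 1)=(0 5 6)(1 4 2)(3 7)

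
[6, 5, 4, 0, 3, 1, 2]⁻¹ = [3, 5, 6, 4, 2, 1, 0]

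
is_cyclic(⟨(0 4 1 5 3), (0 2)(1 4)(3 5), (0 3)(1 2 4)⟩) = no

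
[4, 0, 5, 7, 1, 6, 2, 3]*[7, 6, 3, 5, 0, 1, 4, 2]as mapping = [0→0, 1→7, 2→1, 3→2, 4→6, 5→4, 6→3, 7→5]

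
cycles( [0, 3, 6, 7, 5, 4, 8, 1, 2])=(1 3 7)(2 6 8)(4 5)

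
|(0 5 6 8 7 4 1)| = 7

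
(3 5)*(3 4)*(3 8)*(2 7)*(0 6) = (0 6)(2 7)(3 5 4 8)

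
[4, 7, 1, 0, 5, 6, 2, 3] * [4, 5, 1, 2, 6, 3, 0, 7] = [6, 7, 5, 4, 3, 0, 1, 2]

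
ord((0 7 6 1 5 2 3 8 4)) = 9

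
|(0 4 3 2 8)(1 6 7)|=15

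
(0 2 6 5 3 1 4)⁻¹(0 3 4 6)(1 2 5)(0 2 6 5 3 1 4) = (0 5 2 1)(3 4 6)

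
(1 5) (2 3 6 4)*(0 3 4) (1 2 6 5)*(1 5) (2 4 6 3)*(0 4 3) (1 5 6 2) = (0 1 6 4) (3 5) 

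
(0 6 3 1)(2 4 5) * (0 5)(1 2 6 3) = (0 3 2 4)(1 5 6)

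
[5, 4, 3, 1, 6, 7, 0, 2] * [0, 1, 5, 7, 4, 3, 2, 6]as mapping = [0→3, 1→4, 2→7, 3→1, 4→2, 5→6, 6→0, 7→5]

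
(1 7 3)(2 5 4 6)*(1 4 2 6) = (1 7 3 4)(2 5)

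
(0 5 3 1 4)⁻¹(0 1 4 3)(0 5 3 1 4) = (0 1 5 4)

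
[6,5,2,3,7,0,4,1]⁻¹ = [5,7,2,3,6,1,0,4]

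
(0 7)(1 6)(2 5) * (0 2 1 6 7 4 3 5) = (0 4 3 5 1 7 2)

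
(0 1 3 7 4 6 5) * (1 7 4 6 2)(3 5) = (0 7 6 3 4 2 1 5)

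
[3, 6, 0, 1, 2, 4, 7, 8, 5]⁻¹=[2, 3, 4, 0, 5, 8, 1, 6, 7]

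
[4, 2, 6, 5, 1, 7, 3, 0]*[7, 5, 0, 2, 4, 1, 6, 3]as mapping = [0→4, 1→0, 2→6, 3→1, 4→5, 5→3, 6→2, 7→7]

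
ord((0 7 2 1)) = 4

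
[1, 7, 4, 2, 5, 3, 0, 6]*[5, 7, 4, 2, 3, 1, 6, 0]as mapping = [0→7, 1→0, 2→3, 3→4, 4→1, 5→2, 6→5, 7→6]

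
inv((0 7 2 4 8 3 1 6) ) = (0 6 1 3 8 4 2 7) 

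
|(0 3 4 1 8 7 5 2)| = 8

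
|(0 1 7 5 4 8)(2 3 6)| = 6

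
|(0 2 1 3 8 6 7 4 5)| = 9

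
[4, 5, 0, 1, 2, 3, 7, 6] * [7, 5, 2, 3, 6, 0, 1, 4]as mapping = [0→6, 1→0, 2→7, 3→5, 4→2, 5→3, 6→4, 7→1]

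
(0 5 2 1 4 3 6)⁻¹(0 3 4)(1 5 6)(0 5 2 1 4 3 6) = (0 4 2)(3 5 6)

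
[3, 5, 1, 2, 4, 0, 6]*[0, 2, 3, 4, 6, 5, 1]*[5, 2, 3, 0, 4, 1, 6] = [4, 1, 3, 0, 6, 5, 2]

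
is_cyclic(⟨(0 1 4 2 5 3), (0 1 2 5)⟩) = no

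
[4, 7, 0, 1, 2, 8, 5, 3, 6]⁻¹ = [2, 3, 4, 7, 0, 6, 8, 1, 5]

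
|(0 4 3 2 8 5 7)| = 7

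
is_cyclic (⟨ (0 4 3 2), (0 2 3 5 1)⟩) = no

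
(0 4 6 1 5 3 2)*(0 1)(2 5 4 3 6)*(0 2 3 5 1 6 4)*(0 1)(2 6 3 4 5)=(0 2 3)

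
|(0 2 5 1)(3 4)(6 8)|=4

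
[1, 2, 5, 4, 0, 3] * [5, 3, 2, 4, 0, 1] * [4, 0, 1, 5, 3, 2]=[5, 1, 0, 4, 2, 3]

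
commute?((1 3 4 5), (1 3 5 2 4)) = no:(1 3 4 5)*(1 3 5 2 4) = (1 5 3)(2 4), (1 3 5 2 4)*(1 3 4 5) = (1 4 3)(2 5)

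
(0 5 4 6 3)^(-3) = (0 4 3 5 6)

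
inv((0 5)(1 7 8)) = (0 5)(1 8 7)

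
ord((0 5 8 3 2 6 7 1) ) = 8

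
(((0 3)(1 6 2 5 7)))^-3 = (0 3)(1 2 7 6 5)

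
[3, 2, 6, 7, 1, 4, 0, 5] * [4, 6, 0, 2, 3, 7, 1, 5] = [2, 0, 1, 5, 6, 3, 4, 7]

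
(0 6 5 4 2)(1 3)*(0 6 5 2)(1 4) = (0 5 1 3 4)(2 6)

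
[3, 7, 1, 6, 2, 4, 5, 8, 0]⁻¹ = [8, 2, 4, 0, 5, 6, 3, 1, 7]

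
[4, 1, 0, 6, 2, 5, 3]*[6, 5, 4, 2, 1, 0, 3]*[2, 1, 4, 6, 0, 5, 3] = [1, 5, 3, 6, 0, 2, 4]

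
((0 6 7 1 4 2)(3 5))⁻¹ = (0 2 4 1 7 6)(3 5)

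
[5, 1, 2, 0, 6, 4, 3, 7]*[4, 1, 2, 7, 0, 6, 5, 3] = [6, 1, 2, 4, 5, 0, 7, 3]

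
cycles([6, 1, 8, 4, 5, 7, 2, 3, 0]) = (0 6 2 8)(3 4 5 7)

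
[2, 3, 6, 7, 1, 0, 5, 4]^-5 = [5, 4, 0, 1, 7, 6, 2, 3]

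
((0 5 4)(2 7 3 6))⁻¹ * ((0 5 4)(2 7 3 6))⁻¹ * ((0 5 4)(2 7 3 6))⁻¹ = (2 7 3 6)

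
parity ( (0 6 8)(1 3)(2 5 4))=odd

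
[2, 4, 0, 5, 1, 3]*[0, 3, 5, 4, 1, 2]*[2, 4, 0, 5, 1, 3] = [3, 4, 2, 0, 5, 1]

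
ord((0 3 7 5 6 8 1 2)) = 8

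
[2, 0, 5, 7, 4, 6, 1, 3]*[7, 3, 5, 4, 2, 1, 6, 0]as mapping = [0→5, 1→7, 2→1, 3→0, 4→2, 5→6, 6→3, 7→4]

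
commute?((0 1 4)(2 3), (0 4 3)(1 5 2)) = no:(0 1 4)(2 3) * (0 4 3)(1 5 2) = (0 5 2)(1 3), (0 4 3)(1 5 2) * (0 1 4)(2 3) = (1 5 3)(2 4)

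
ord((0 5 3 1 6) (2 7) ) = 10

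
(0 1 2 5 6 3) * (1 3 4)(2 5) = (0 3)(1 5 6 4)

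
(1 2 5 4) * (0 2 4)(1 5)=(0 2 1 4 5)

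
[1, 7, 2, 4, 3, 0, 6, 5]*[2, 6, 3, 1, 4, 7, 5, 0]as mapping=[0→6, 1→0, 2→3, 3→4, 4→1, 5→2, 6→5, 7→7]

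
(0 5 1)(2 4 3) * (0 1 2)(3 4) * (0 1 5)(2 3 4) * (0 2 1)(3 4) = (0 2 3)(1 5 4)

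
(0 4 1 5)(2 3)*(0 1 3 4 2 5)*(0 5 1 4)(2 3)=(0 3 1 5 4 2)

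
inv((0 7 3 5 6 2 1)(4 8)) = (0 1 2 6 5 3 7)(4 8)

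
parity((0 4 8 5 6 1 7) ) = even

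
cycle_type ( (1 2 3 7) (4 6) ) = 2.4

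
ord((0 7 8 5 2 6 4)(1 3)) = 14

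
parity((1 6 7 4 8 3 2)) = even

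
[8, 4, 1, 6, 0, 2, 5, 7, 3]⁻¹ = [4, 2, 5, 8, 1, 6, 3, 7, 0]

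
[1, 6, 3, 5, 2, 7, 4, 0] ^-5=[4, 2, 7, 0, 5, 1, 3, 6] 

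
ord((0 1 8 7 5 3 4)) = 7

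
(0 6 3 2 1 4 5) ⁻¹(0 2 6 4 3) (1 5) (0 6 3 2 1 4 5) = (0 4) (1 3 5 2 6) 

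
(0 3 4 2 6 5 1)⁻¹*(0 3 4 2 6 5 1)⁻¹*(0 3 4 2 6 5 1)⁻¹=(0 6 3 5 4 1 2)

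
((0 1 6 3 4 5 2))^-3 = (0 4 1 5 6 2 3)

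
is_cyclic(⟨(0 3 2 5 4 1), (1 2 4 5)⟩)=no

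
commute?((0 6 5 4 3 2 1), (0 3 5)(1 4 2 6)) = no:(0 6 5 4 3 2 1)*(0 3 5)(1 4 2 6) = (0 1 3 6)(2 4 5), (0 3 5)(1 4 2 6)*(0 6 5 4 3 2 1) = (0 2 5 6)(1 3 4)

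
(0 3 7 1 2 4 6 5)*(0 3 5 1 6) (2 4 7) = (0 5 3 2 7 6 1 4) 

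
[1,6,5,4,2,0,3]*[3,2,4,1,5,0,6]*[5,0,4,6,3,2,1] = [4,1,5,2,3,6,0]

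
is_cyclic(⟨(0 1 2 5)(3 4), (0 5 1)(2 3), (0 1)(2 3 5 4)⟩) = no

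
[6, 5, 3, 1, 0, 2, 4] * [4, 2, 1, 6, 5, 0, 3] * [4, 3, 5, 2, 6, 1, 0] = [2, 4, 0, 5, 6, 3, 1]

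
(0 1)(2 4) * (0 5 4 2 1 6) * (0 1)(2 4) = (0 6 1 5 2 4)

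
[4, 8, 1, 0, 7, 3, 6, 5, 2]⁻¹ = [3, 2, 8, 5, 0, 7, 6, 4, 1]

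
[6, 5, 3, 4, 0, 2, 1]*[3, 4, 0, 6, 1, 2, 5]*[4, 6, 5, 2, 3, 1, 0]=[1, 5, 0, 6, 2, 4, 3]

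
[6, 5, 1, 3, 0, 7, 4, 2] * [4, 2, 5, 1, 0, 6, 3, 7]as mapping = [0→3, 1→6, 2→2, 3→1, 4→4, 5→7, 6→0, 7→5]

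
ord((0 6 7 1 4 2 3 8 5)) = 9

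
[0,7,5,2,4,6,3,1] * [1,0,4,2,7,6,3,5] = [1,5,6,4,7,3,2,0]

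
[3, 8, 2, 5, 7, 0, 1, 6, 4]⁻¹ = [5, 6, 2, 0, 8, 3, 7, 4, 1]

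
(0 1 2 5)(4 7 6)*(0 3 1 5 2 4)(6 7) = (0 5 3 1 4 6)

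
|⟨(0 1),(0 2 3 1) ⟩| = 24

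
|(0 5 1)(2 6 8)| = 3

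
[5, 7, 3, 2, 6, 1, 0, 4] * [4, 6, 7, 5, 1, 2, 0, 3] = [2, 3, 5, 7, 0, 6, 4, 1]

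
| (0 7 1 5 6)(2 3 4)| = 15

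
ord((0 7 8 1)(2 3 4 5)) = 4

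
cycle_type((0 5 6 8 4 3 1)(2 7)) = 2.7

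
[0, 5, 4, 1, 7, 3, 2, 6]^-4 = [0, 3, 2, 5, 4, 1, 6, 7]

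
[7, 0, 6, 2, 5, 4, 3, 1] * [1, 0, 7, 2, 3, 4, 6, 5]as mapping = [0→5, 1→1, 2→6, 3→7, 4→4, 5→3, 6→2, 7→0]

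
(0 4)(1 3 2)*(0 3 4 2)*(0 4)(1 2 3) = (0 3 4 1)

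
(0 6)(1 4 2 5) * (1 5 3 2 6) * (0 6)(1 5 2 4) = (0 5 2 3 4)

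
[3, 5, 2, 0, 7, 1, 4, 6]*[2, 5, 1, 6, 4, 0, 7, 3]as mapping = [0→6, 1→0, 2→1, 3→2, 4→3, 5→5, 6→4, 7→7]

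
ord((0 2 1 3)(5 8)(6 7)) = 4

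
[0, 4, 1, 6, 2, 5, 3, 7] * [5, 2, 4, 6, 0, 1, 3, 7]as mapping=[0→5, 1→0, 2→2, 3→3, 4→4, 5→1, 6→6, 7→7]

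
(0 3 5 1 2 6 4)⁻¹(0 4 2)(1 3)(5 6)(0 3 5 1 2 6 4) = (0 6 3)(1 4)(2 5)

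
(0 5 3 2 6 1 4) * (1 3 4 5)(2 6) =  (0 1 5 4)(3 6)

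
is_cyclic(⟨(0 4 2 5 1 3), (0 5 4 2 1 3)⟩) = no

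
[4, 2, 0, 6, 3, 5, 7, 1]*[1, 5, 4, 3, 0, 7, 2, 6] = [0, 4, 1, 2, 3, 7, 6, 5]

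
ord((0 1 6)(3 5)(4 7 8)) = 6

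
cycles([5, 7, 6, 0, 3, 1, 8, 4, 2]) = (0 5 1 7 4 3)(2 6 8)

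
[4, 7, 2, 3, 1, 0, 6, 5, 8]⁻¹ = [5, 4, 2, 3, 0, 7, 6, 1, 8]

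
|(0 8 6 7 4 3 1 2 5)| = 9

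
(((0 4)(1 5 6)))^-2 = (1 5 6)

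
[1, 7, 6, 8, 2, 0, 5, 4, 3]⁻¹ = [5, 0, 4, 8, 7, 6, 2, 1, 3]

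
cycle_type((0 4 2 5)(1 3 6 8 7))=4.5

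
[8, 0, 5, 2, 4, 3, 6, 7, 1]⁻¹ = [1, 8, 3, 5, 4, 2, 6, 7, 0]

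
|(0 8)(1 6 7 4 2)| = 10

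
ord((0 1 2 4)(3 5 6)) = 12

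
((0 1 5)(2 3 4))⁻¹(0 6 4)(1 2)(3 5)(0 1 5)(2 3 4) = (0 4)(1 6 2)(3 5)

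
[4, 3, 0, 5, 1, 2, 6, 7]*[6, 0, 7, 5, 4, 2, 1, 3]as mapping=[0→4, 1→5, 2→6, 3→2, 4→0, 5→7, 6→1, 7→3]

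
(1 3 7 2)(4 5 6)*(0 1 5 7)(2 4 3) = (0 1 2 5 6 3)(4 7)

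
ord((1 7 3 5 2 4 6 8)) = 8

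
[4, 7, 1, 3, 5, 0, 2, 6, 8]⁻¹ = [5, 2, 6, 3, 0, 4, 7, 1, 8]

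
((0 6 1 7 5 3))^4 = (0 5 1)(3 7 6)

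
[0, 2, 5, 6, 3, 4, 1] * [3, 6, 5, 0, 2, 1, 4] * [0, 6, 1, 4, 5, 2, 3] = [4, 2, 6, 5, 0, 1, 3]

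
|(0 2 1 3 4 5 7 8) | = 8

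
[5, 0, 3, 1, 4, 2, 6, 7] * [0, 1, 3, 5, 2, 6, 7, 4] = [6, 0, 5, 1, 2, 3, 7, 4]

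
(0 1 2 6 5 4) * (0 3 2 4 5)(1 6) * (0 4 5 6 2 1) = (0 2)(1 5 6 4 3)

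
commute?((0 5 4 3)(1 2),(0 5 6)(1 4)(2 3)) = no:(0 5 4 3)(1 2) * (0 5 6)(1 4)(2 3) = (0 6)(1 3 5)(2 4),(0 5 6)(1 4)(2 3) * (0 5 4 3)(1 2) = (0 4 2)(1 3)(5 6)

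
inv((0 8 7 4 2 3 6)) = (0 6 3 2 4 7 8)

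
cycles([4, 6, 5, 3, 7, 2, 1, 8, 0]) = (0 4 7 8)(1 6)(2 5)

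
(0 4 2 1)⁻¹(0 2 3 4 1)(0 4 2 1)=(0 4 1 3 2)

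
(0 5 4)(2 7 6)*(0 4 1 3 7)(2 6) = (0 5 1 3 7 2)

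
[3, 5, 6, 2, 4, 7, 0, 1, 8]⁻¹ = [6, 7, 3, 0, 4, 1, 2, 5, 8]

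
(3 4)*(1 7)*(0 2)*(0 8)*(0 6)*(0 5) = (0 2 8 6 5)(1 7)(3 4)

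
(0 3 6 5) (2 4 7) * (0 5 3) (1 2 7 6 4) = (1 2) (3 4 6) 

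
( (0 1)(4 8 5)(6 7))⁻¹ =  (0 1)(4 5 8)(6 7)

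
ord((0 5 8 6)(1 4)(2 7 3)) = 12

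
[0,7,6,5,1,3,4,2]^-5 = [0,1,2,5,4,3,6,7]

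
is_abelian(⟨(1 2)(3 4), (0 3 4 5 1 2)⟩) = no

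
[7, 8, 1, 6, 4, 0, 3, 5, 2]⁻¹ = [5, 2, 8, 6, 4, 7, 3, 0, 1]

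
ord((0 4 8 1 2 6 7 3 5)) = 9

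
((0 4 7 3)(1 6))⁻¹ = (0 3 7 4)(1 6)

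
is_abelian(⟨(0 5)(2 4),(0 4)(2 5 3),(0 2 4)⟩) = no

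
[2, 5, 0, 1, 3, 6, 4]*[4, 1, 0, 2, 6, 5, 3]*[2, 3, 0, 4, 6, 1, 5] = [2, 1, 6, 3, 0, 4, 5]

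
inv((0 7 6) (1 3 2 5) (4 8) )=(0 6 7) (1 5 2 3) (4 8) 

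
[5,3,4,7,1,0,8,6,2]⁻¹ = [5,4,8,1,2,0,7,3,6]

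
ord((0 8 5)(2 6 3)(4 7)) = 6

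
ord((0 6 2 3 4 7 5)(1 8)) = 14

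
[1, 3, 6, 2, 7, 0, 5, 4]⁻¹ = [5, 0, 3, 1, 7, 6, 2, 4]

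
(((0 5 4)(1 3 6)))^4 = (0 5 4)(1 3 6)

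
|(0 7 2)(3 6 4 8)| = 12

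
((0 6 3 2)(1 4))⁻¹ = (0 2 3 6)(1 4)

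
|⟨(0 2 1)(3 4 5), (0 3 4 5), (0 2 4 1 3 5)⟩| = 720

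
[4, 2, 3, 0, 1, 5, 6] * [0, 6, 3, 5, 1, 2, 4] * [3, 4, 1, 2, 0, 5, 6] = [4, 2, 5, 3, 6, 1, 0]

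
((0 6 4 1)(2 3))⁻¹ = (0 1 4 6)(2 3)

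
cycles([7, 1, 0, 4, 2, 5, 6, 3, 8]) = (0 7 3 4 2)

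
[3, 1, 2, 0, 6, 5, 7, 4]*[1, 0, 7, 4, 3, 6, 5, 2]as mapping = [0→4, 1→0, 2→7, 3→1, 4→5, 5→6, 6→2, 7→3]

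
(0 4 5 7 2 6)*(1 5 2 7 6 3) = (0 4 2 3 1 5 6) 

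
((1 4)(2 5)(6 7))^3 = (1 4)(2 5)(6 7)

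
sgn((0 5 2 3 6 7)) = -1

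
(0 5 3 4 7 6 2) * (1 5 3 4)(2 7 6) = (0 3 1 5 4 6 7 2)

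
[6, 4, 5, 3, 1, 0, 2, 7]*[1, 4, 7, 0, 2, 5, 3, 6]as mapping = [0→3, 1→2, 2→5, 3→0, 4→4, 5→1, 6→7, 7→6]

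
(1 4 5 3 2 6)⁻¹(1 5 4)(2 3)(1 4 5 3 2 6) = (2 6)(3 5 4)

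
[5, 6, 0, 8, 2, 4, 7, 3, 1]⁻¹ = [2, 8, 4, 7, 5, 0, 1, 6, 3]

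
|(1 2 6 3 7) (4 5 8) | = 15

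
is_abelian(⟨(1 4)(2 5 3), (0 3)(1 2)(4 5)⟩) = no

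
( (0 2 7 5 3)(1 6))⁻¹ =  (0 3 5 7 2)(1 6)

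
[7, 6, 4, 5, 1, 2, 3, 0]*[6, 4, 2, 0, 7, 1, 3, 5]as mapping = [0→5, 1→3, 2→7, 3→1, 4→4, 5→2, 6→0, 7→6]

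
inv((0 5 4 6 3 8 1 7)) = (0 7 1 8 3 6 4 5)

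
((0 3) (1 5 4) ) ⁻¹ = (0 3) (1 4 5) 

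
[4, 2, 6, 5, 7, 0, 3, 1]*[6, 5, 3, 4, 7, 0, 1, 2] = [7, 3, 1, 0, 2, 6, 4, 5]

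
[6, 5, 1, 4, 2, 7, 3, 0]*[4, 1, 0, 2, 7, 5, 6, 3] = [6, 5, 1, 7, 0, 3, 2, 4]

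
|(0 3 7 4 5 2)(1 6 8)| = 6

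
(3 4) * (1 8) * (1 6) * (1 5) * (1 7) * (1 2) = (1 8 6 5 7 2)(3 4)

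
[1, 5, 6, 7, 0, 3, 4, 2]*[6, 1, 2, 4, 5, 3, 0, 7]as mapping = [0→1, 1→3, 2→0, 3→7, 4→6, 5→4, 6→5, 7→2]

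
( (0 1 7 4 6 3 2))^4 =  (0 6 1 3 7 2 4)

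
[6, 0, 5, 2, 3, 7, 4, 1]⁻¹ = [1, 7, 3, 4, 6, 2, 0, 5]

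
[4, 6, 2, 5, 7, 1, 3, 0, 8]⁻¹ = [7, 5, 2, 6, 0, 3, 1, 4, 8]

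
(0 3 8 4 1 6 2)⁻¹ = (0 2 6 1 4 8 3)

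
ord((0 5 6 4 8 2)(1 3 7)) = 6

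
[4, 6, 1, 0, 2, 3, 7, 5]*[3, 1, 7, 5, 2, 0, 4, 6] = [2, 4, 1, 3, 7, 5, 6, 0] 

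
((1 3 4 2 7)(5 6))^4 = (1 7 2 4 3)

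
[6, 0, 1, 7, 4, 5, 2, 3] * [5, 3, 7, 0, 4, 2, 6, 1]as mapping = [0→6, 1→5, 2→3, 3→1, 4→4, 5→2, 6→7, 7→0]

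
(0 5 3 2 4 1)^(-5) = (0 5 3 2 4 1)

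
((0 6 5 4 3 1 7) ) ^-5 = (0 5 3 7 6 4 1) 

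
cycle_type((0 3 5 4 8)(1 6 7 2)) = 4.5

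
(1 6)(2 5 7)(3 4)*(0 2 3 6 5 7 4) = (0 2 7 3)(1 5 4 6)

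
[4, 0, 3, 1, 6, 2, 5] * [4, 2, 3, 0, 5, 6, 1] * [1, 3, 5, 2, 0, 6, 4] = [6, 0, 1, 5, 3, 2, 4]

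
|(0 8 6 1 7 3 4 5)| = 8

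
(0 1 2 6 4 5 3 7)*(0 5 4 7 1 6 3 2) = (0 6 7 5 2 3 1) 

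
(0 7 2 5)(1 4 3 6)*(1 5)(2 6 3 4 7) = (0 2 1 7 6 5)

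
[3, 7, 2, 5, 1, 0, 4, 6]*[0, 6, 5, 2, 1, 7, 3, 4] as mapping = [0→2, 1→4, 2→5, 3→7, 4→6, 5→0, 6→1, 7→3] 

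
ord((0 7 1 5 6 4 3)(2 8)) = 14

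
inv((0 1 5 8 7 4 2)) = (0 2 4 7 8 5 1)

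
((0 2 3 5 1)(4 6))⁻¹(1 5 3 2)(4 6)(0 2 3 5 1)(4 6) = (0 1 5 3)(4 6)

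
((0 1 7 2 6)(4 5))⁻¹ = (0 6 2 7 1)(4 5)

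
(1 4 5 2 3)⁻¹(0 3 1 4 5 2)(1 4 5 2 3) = (0 1 4 5 2 3)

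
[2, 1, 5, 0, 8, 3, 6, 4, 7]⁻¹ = [3, 1, 0, 5, 7, 2, 6, 8, 4]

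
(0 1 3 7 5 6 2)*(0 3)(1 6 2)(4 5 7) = (0 6 1)(2 3 4 5)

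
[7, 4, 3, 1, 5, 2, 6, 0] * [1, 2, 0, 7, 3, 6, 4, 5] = [5, 3, 7, 2, 6, 0, 4, 1]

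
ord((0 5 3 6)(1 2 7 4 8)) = 20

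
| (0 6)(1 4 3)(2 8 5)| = 6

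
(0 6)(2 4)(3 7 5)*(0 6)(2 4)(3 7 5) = (3 5 7)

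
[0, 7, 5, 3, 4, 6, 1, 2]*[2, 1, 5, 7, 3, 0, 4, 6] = [2, 6, 0, 7, 3, 4, 1, 5]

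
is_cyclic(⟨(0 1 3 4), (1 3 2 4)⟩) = no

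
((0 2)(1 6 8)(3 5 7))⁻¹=(0 2)(1 8 6)(3 7 5)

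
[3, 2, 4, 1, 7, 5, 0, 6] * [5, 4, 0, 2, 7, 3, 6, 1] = [2, 0, 7, 4, 1, 3, 5, 6]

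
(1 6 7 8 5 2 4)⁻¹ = (1 4 2 5 8 7 6)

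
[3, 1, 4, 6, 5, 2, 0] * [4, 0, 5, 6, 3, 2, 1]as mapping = [0→6, 1→0, 2→3, 3→1, 4→2, 5→5, 6→4]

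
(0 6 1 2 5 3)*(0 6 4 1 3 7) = (0 4 1 2 5 7)(3 6)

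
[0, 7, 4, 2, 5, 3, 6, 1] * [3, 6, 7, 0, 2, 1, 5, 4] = [3, 4, 2, 7, 1, 0, 5, 6]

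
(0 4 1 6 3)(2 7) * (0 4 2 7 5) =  (0 2 5)(1 6 3 4)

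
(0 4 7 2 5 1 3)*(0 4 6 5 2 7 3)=(0 6 5 1)(3 4)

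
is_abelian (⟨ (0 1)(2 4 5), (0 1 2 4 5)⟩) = no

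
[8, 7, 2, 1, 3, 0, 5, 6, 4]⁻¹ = [5, 3, 2, 4, 8, 6, 7, 1, 0]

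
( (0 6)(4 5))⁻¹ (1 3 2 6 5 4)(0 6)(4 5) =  (0 4 5 1 3 2)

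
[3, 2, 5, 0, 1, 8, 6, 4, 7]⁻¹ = [3, 4, 1, 0, 7, 2, 6, 8, 5]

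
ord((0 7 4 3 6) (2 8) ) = 10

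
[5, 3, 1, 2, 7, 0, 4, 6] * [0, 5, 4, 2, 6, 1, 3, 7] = [1, 2, 5, 4, 7, 0, 6, 3]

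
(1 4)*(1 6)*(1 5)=(1 4 6 5)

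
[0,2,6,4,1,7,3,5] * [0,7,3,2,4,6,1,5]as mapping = [0→0,1→3,2→1,3→4,4→7,5→5,6→2,7→6]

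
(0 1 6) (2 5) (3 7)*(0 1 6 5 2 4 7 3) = (0 6 1 5 4 7) 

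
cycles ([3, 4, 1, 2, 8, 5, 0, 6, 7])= (0 3 2 1 4 8 7 6)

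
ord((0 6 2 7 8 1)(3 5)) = 6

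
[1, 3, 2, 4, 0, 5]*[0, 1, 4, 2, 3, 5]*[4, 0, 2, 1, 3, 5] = [0, 2, 3, 1, 4, 5]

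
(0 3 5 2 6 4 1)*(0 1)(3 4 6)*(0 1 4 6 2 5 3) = (0 6 2)(1 4)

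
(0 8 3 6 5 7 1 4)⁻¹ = (0 4 1 7 5 6 3 8)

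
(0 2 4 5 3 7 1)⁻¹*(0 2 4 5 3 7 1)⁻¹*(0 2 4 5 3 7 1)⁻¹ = (0 3 2 7 4 1 5)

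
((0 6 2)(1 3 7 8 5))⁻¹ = (0 2 6)(1 5 8 7 3)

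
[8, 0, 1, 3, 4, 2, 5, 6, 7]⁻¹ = [1, 2, 5, 3, 4, 6, 7, 8, 0]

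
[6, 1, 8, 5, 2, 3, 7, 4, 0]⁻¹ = [8, 1, 4, 5, 7, 3, 0, 6, 2]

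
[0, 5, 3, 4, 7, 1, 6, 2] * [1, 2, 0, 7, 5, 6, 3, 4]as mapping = [0→1, 1→6, 2→7, 3→5, 4→4, 5→2, 6→3, 7→0]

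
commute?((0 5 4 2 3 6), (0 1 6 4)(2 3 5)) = no:(0 5 4 2 3 6)*(0 1 6 4)(2 3 5) = (0 2 5)(1 6)(3 4), (0 1 6 4)(2 3 5)*(0 5 4 2 3 6) = (0 1)(2 6)(3 4 5)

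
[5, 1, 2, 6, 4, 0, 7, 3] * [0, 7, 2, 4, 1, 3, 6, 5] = [3, 7, 2, 6, 1, 0, 5, 4]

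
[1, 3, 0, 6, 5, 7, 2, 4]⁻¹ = [2, 0, 6, 1, 7, 4, 3, 5]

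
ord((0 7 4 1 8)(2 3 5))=15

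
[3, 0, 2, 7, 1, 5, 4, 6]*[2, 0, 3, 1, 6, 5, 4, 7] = [1, 2, 3, 7, 0, 5, 6, 4] 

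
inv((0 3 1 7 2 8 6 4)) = (0 4 6 8 2 7 1 3)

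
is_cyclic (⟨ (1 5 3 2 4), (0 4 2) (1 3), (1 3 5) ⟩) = no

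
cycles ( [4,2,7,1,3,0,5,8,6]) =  (0 4 3 1 2 7 8 6 5)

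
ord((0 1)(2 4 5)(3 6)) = 6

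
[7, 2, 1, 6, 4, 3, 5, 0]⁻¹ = [7, 2, 1, 5, 4, 6, 3, 0]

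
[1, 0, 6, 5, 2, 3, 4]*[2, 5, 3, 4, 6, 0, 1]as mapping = [0→5, 1→2, 2→1, 3→0, 4→3, 5→4, 6→6]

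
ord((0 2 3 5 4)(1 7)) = 10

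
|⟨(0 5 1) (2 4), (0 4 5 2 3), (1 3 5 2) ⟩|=720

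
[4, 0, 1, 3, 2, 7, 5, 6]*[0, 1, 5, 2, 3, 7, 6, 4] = [3, 0, 1, 2, 5, 4, 7, 6]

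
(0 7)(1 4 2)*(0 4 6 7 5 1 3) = (0 5 1 6 7 4 2 3)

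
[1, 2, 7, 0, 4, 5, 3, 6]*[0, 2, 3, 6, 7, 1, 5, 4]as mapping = [0→2, 1→3, 2→4, 3→0, 4→7, 5→1, 6→6, 7→5]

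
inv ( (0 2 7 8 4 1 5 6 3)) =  (0 3 6 5 1 4 8 7 2)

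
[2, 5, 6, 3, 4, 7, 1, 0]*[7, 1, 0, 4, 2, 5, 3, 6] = [0, 5, 3, 4, 2, 6, 1, 7]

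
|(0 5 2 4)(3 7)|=4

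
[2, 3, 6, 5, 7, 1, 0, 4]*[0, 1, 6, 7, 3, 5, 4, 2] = [6, 7, 4, 5, 2, 1, 0, 3]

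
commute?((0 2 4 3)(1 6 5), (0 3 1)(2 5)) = no:(0 2 4 3)(1 6 5) * (0 3 1)(2 5) = (0 5)(1 6 2 4), (0 3 1)(2 5) * (0 2 4 3)(1 6 5) = (1 2)(3 6 5 4)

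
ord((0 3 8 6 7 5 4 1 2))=9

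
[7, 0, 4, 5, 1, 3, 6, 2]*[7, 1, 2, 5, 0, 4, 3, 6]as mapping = [0→6, 1→7, 2→0, 3→4, 4→1, 5→5, 6→3, 7→2]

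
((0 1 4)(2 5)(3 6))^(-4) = (0 4 1)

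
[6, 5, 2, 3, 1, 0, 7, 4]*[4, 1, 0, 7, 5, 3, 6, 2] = [6, 3, 0, 7, 1, 4, 2, 5]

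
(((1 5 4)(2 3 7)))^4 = (1 5 4)(2 3 7)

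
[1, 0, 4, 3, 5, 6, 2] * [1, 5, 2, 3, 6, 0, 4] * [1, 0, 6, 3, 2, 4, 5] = [4, 0, 5, 3, 1, 2, 6]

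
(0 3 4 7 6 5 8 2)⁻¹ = (0 2 8 5 6 7 4 3)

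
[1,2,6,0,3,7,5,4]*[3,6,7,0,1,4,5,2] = [6,7,5,3,0,2,4,1]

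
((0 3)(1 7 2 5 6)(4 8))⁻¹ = (0 3)(1 6 5 2 7)(4 8)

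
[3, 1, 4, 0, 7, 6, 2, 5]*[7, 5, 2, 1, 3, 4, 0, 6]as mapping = [0→1, 1→5, 2→3, 3→7, 4→6, 5→0, 6→2, 7→4]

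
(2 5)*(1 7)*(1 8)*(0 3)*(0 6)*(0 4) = (0 3 6 4)(1 7 8)(2 5)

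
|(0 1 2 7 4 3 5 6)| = 8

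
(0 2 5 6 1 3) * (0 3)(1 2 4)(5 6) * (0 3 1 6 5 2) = (0 4 6)(1 3)(2 5)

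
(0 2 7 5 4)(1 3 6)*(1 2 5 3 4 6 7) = (0 5 6 2 1 4)(3 7)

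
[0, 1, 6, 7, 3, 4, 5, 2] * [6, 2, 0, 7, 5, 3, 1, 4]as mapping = [0→6, 1→2, 2→1, 3→4, 4→7, 5→5, 6→3, 7→0]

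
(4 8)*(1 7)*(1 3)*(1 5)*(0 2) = (0 2)(1 7 3 5)(4 8)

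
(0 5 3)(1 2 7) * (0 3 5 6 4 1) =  (0 6 4 1 2 7)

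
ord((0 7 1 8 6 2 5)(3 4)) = 14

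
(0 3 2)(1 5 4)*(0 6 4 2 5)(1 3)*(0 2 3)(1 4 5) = (0 4)(1 2 6 5 3)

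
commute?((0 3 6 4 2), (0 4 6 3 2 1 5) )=no:(0 3 6 4 2)*(0 4 6 3 2 1 5)=(0 2 4 1 5), (0 4 6 3 2 1 5)*(0 3 6 4 2)=(0 2 1 5 3) 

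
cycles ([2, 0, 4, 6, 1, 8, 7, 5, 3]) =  (0 2 4 1)(3 6 7 5 8)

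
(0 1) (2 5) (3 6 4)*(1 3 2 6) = (0 3 1) (2 5 6 4) 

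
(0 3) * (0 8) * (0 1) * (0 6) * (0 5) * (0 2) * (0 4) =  (0 3 8 1 6 5 2 4)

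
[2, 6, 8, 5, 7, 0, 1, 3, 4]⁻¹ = [5, 6, 0, 7, 8, 3, 1, 4, 2]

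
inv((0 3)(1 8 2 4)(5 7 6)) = (0 3)(1 4 2 8)(5 6 7)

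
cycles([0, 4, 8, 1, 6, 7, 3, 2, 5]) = (1 4 6 3)(2 8 5 7)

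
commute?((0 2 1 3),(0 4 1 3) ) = no:(0 2 1 3)*(0 4 1 3) = (0 2 3 4 1),(0 4 1 3)*(0 2 1 3) = (0 4 3 2 1) 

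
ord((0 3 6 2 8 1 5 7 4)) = 9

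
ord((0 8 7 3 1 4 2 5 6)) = 9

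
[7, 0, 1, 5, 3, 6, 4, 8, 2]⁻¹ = [1, 2, 8, 4, 6, 3, 5, 0, 7]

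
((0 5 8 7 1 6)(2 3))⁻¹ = (0 6 1 7 8 5)(2 3)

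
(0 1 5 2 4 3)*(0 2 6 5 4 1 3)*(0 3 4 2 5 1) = (0 4 3 5 6 1 2)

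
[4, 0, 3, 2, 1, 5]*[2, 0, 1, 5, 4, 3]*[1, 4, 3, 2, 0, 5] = [0, 3, 5, 4, 1, 2] 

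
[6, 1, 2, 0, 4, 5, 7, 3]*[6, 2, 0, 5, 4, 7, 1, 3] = [1, 2, 0, 6, 4, 7, 3, 5]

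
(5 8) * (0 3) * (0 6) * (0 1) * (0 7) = (0 3 6 1 7)(5 8)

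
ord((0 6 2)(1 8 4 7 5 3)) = 6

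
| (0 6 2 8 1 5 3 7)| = 8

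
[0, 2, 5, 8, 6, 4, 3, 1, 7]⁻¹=[0, 7, 1, 6, 5, 2, 4, 8, 3]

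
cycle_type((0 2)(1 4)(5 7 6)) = 2^2.3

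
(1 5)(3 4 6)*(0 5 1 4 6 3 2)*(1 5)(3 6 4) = (0 1 5 3 4 6 2)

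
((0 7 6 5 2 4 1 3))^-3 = (0 4 6 3 2 7 1 5)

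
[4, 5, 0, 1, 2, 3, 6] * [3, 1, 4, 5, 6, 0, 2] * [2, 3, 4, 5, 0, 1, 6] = [6, 2, 5, 3, 0, 1, 4]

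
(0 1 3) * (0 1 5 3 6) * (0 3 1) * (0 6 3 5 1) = (0 1 3 6 5)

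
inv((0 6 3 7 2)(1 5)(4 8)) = (0 2 7 3 6)(1 5)(4 8)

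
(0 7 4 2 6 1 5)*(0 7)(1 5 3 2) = (1 3 2 6 5 7 4)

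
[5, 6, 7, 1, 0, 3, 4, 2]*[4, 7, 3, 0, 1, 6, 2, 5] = [6, 2, 5, 7, 4, 0, 1, 3]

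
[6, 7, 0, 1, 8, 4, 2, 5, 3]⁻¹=[2, 3, 6, 8, 5, 7, 0, 1, 4]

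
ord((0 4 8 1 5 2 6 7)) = 8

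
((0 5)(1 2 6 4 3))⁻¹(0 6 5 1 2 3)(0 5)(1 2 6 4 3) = (0 2 6 1 5 4)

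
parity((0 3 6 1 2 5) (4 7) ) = even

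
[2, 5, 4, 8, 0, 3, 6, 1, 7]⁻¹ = [4, 7, 0, 5, 2, 1, 6, 8, 3]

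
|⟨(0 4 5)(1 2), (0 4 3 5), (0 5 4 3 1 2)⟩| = 720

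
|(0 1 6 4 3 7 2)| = 7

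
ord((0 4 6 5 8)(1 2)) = 10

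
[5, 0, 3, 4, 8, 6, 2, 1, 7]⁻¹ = [1, 7, 6, 2, 3, 0, 5, 8, 4]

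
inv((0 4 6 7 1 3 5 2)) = (0 2 5 3 1 7 6 4)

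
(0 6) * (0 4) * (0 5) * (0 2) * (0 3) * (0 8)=(0 6 4 5 2 3 8)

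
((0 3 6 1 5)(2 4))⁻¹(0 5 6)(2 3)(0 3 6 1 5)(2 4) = (0 1 3)(4 6)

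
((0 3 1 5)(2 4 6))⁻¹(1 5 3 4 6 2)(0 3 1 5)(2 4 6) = (0 1 6 2 4 5)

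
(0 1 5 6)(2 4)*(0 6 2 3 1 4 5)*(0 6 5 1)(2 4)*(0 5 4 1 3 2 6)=(0 6 4 2 3 5 1)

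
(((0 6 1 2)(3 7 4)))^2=(0 1)(2 6)(3 4 7)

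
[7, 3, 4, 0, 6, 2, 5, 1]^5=[7, 3, 4, 0, 6, 2, 5, 1]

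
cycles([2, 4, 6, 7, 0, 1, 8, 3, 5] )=(0 2 6 8 5 1 4)(3 7)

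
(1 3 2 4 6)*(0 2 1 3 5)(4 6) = (0 2 6 3 1 5)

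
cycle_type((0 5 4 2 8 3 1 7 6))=9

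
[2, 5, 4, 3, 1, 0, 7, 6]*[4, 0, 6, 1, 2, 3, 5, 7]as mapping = [0→6, 1→3, 2→2, 3→1, 4→0, 5→4, 6→7, 7→5]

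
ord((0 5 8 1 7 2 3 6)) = 8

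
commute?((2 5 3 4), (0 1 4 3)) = no:(2 5 3 4)*(0 1 4 3) = (0 1 4 2 5), (0 1 4 3)*(2 5 3 4) = (0 1 2 5 3)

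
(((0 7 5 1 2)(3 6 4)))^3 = (0 1 7 2 5)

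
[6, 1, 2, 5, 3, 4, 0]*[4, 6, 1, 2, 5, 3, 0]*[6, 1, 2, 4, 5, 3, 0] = [6, 0, 1, 4, 2, 3, 5]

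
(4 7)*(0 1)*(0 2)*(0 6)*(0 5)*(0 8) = (0 1 2 6 5 8)(4 7)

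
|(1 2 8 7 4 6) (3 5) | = 6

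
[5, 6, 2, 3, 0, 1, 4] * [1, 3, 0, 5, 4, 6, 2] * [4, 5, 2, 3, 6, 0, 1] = [1, 2, 4, 0, 5, 3, 6]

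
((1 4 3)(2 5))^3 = (2 5)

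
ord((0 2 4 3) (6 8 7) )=12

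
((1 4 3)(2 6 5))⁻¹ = (1 3 4)(2 5 6)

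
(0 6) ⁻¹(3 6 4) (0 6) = (0 4 3) 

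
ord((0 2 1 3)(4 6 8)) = 12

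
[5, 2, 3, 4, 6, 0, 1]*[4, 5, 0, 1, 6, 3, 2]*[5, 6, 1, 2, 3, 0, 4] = [2, 5, 6, 4, 1, 3, 0]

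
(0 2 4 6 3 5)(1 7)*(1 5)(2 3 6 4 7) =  (0 3 1 2 7 5)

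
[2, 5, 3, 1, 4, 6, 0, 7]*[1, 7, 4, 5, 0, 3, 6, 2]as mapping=[0→4, 1→3, 2→5, 3→7, 4→0, 5→6, 6→1, 7→2]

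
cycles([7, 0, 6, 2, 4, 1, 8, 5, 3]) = (0 7 5 1)(2 6 8 3)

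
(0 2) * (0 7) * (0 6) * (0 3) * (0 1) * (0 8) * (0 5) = (0 2 7 6 3 1 8 5)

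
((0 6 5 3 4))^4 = (0 4 3 5 6)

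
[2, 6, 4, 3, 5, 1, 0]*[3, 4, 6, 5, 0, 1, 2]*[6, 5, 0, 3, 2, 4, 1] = [1, 0, 6, 4, 5, 2, 3]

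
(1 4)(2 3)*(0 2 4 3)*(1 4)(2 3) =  (0 3 1 2)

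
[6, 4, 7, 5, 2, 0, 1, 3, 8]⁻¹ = [5, 6, 4, 7, 1, 3, 0, 2, 8]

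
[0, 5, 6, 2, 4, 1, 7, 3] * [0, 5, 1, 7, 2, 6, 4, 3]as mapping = [0→0, 1→6, 2→4, 3→1, 4→2, 5→5, 6→3, 7→7]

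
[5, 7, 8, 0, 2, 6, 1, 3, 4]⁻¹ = [3, 6, 4, 7, 8, 0, 5, 1, 2]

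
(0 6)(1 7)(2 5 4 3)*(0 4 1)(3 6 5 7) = (0 5 1 3 2 7)(4 6)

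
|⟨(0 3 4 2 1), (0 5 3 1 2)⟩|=360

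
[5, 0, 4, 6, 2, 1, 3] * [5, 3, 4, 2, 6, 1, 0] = [1, 5, 6, 0, 4, 3, 2]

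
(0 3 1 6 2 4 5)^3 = (0 6 5 1 4 3 2)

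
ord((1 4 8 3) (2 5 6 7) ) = 4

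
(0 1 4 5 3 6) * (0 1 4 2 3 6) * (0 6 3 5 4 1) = (0 1 2 5 3 6) 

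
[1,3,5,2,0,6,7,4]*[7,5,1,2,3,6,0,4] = [5,2,6,1,7,0,4,3]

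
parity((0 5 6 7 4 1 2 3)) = odd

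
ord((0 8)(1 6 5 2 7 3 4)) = 14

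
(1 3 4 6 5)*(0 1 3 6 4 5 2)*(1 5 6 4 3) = (0 5 1 4 3 6 2)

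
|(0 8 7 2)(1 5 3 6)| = 4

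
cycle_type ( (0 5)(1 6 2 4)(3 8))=2^2.4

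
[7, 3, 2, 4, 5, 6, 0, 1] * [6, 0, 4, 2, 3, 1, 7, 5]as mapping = [0→5, 1→2, 2→4, 3→3, 4→1, 5→7, 6→6, 7→0]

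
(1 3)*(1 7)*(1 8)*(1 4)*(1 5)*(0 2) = (0 2) (1 3 7 8 4 5) 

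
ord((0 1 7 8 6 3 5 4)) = 8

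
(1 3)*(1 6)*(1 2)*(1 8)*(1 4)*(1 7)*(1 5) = (1 3 6 2 8 4 7 5)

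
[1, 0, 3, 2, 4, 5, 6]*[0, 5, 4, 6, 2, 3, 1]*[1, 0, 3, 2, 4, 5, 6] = [5, 1, 6, 4, 3, 2, 0]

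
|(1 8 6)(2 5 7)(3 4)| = 6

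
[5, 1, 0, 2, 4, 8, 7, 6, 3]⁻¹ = [2, 1, 3, 8, 4, 0, 7, 6, 5]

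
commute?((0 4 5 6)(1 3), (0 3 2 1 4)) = no:(0 4 5 6)(1 3) * (0 3 2 1 4) = (1 2)(3 4 5 6), (0 3 2 1 4) * (0 4 5 6)(1 3) = (0 1 5 6)(2 3)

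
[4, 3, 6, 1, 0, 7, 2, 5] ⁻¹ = [4, 3, 6, 1, 0, 7, 2, 5] 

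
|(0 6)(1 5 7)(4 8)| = 6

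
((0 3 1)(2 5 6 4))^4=(0 3 1)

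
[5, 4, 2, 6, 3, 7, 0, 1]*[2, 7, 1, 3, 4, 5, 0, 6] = [5, 4, 1, 0, 3, 6, 2, 7]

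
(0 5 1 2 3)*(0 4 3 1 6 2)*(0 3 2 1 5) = (1 3 4 2 5 6)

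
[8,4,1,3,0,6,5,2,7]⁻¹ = [4,2,7,3,1,6,5,8,0]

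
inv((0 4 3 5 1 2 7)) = (0 7 2 1 5 3 4)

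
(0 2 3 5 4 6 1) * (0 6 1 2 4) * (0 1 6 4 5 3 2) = (0 5 1 4 6)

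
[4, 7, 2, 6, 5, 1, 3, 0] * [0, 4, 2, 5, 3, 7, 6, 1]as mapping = [0→3, 1→1, 2→2, 3→6, 4→7, 5→4, 6→5, 7→0]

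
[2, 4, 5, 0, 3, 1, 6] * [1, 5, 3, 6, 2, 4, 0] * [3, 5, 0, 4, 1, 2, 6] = [4, 0, 1, 5, 6, 2, 3]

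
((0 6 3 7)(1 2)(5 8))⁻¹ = (0 7 3 6)(1 2)(5 8)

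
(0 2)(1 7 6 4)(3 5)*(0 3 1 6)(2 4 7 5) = (0 4 6 7)(1 5)(2 3)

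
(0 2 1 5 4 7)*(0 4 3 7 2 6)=(0 6)(1 5 3 7 4 2)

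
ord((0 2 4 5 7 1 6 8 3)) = 9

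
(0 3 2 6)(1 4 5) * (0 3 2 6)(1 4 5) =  (0 2)(1 5 4)(3 6)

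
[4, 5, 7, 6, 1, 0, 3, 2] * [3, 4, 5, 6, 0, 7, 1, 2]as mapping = [0→0, 1→7, 2→2, 3→1, 4→4, 5→3, 6→6, 7→5]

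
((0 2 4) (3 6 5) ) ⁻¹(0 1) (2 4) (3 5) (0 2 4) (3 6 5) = (0 4) (1 2) (3 6) 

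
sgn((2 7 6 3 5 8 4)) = 1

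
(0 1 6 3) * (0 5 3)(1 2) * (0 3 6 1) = (0 2)(3 5 6)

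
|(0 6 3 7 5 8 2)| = 7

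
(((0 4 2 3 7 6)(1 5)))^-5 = (0 4 2 3 7 6)(1 5)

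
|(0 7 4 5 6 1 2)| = 7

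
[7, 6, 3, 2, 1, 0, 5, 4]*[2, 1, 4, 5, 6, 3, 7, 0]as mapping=[0→0, 1→7, 2→5, 3→4, 4→1, 5→2, 6→3, 7→6]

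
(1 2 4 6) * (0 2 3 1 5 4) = (0 2)(1 3)(4 6 5)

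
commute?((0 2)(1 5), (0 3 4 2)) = no:(0 2)(1 5)*(0 3 4 2) = (1 5)(2 3 4), (0 3 4 2)*(0 2)(1 5) = (0 3 4)(1 5)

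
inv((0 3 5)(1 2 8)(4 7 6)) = (0 5 3)(1 8 2)(4 6 7)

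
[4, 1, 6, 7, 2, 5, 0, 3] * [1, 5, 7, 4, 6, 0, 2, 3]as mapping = [0→6, 1→5, 2→2, 3→3, 4→7, 5→0, 6→1, 7→4]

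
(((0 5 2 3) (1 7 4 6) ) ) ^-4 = () 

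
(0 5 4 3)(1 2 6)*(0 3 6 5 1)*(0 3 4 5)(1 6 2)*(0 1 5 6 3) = (0 3 4 2 1 5 6)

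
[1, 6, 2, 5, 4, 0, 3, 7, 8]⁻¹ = [5, 0, 2, 6, 4, 3, 1, 7, 8]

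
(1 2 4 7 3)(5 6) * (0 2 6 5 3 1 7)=(0 2 4)(1 6 3 7)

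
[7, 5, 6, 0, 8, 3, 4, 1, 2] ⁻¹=[3, 7, 8, 5, 6, 1, 2, 0, 4] 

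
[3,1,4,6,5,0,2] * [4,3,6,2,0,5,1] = [2,3,0,1,5,4,6]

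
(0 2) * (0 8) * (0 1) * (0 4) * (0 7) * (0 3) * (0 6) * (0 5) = (0 2 8 1 4 7 3 6 5) 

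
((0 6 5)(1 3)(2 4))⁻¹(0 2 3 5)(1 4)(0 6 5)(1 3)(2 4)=(0 6 4 1)(2 3)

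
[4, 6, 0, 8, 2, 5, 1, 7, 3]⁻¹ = [2, 6, 4, 8, 0, 5, 1, 7, 3]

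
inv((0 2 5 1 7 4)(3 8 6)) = (0 4 7 1 5 2)(3 6 8)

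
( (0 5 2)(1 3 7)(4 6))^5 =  (0 2 5)(1 7 3)(4 6)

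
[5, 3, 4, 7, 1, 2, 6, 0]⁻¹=[7, 4, 5, 1, 2, 0, 6, 3]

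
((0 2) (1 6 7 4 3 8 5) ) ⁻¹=(0 2) (1 5 8 3 4 7 6) 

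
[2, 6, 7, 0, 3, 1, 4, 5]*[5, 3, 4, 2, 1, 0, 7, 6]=[4, 7, 6, 5, 2, 3, 1, 0]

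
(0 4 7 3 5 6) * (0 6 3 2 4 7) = (0 7 2 4) (3 5) 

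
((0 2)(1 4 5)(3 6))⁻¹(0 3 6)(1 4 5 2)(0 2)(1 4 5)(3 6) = (0 4 5 1)(2 6 3)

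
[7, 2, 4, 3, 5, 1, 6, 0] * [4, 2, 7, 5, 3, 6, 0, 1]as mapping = [0→1, 1→7, 2→3, 3→5, 4→6, 5→2, 6→0, 7→4]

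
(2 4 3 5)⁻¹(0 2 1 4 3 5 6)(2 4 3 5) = (0 4 1 3 5 2 6)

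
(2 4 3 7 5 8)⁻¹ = (2 8 5 7 3 4)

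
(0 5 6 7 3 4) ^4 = (0 3 6) (4 7 5) 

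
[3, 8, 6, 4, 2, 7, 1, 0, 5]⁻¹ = [7, 6, 4, 0, 3, 8, 2, 5, 1]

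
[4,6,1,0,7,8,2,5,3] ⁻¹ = [3,2,6,8,0,7,1,4,5] 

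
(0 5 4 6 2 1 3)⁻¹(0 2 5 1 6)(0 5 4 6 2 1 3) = (1 4 3 2 5)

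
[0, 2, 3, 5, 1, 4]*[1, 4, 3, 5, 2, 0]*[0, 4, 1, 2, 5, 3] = [4, 2, 3, 0, 5, 1]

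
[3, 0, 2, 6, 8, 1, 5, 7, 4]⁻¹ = [1, 5, 2, 0, 8, 6, 3, 7, 4]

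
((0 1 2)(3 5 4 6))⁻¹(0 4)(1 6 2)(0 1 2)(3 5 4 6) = (0 2 3)(1 6)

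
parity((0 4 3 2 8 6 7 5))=odd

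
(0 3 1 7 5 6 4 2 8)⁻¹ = (0 8 2 4 6 5 7 1 3)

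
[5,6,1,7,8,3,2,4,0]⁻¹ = [8,2,6,5,7,0,1,3,4]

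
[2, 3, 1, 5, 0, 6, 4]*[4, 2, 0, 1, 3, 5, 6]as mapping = [0→0, 1→1, 2→2, 3→5, 4→4, 5→6, 6→3]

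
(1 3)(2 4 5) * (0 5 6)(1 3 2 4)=(0 5 4 6)(1 2)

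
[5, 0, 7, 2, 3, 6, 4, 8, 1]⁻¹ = [1, 8, 3, 4, 6, 0, 5, 2, 7]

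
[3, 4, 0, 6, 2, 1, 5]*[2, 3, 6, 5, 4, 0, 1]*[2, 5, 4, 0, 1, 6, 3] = [6, 1, 4, 5, 3, 0, 2]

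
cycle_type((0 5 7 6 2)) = 5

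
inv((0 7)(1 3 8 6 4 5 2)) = (0 7)(1 2 5 4 6 8 3)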